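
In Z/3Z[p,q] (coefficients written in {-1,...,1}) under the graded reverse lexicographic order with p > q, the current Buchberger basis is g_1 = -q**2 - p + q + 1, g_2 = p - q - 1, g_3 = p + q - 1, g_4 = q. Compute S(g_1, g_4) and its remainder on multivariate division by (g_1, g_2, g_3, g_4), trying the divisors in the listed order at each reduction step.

lcm(LM(g_1), LM(g_4)) = q**2.
S = (lcm/LT(g_1))·g_1 − (lcm/LT(g_4))·g_4 = p - q - 1.
Reduce S modulo (g_1, g_2, g_3, g_4) in that order:
  leading term p: subtract (1)·g_2 from p - q - 1 → 0
The remainder is 0, so this S-polynomial contributes no new basis element.

S(g_1, g_4) = p - q - 1; remainder on division = 0.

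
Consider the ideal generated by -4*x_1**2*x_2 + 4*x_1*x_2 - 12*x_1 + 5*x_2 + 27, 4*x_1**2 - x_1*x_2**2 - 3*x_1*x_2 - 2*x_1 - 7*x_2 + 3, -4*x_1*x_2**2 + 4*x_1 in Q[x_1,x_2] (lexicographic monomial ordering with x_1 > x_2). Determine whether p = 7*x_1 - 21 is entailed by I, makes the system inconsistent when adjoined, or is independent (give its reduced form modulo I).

First compute the reduced Gröbner basis of I by Buchberger's algorithm.
f_1 = -4*x_1**2*x_2 + 4*x_1*x_2 - 12*x_1 + 5*x_2 + 27, LT = x_1**2*x_2.
f_2 = 4*x_1**2 - x_1*x_2**2 - 3*x_1*x_2 - 2*x_1 - 7*x_2 + 3, LT = x_1**2.
f_3 = -4*x_1*x_2**2 + 4*x_1, LT = x_1*x_2**2.

S(f_1,f_2): lcm = x_1**2*x_2. S = 1/4*x_1*x_2**3 + 3/4*x_1*x_2**2 - 1/2*x_1*x_2 + 3*x_1 + 7/4*x_2**2 - 2*x_2 - 27/4.
  reduce S modulo (f_1, f_2, f_3):
  remainder -1/4*x_1*x_2 + 15/4*x_1 + 7/4*x_2**2 - 2*x_2 - 27/4 ≠ 0; add h_4 = -1/4*x_1*x_2 + 15/4*x_1 + 7/4*x_2**2 - 2*x_2 - 27/4 to the basis.

S(f_1,f_3): lcm = x_1**2*x_2**2. S = x_1**2 - x_1*x_2**2 + 3*x_1*x_2 - 5/4*x_2**2 - 27/4*x_2.
  reduce S modulo (f_1, f_2, f_3, h_4):
  remainder 56*x_1 + 25*x_2**2 - 35*x_2 - 102 ≠ 0; add h_5 = 56*x_1 + 25*x_2**2 - 35*x_2 - 102 to the basis.

S(f_2,f_3): lcm = x_1**2*x_2**2. S = x_1**2 - 1/4*x_1*x_2**4 - 3/4*x_1*x_2**3 - 1/2*x_1*x_2**2 - 7/4*x_2**3 + 3/4*x_2**2.
  reduce S modulo (f_1, f_2, f_3, h_4, h_5):
  remainder -7/4*x_2**3 + 3/4*x_2**2 + 7/4*x_2 - 3/4 ≠ 0; add h_6 = -7/4*x_2**3 + 3/4*x_2**2 + 7/4*x_2 - 3/4 to the basis.

S(f_1,h_4): lcm = x_1**2*x_2. S = 15*x_1**2 + 7*x_1*x_2**2 - 9*x_1*x_2 - 24*x_1 - 5/4*x_2 - 27/4.
  reduce S modulo (f_1, f_2, f_3, h_4, h_5, h_6):
  remainder 13/4*x_2**2 + 49/2*x_2 - 111/4 ≠ 0; add h_7 = 13/4*x_2**2 + 49/2*x_2 - 111/4 to the basis.

S(f_1,h_5): lcm = x_1**2*x_2. S = -25/56*x_1*x_2**3 + 5/8*x_1*x_2**2 + 23/28*x_1*x_2 + 3*x_1 - 5/4*x_2 - 27/4.
  reduce S modulo (f_1, f_2, f_3, h_4, h_5, h_6, h_7):
  remainder 5355/416*x_2 - 5355/416 ≠ 0; add h_8 = 5355/416*x_2 - 5355/416 to the basis.

The other S-polynomials (S(f_2,h_4), S(f_3,h_4), S(f_2,h_5), S(f_3,h_5), S(h_4,h_5), S(f_1,h_6), S(f_2,h_6), S(f_3,h_6), S(h_4,h_6), S(h_5,h_6), S(f_1,h_7), S(f_2,h_7), S(f_3,h_7), S(h_4,h_7), S(h_5,h_7), S(h_6,h_7), S(f_1,h_8), S(f_2,h_8), S(f_3,h_8), S(h_4,h_8), S(h_5,h_8), S(h_6,h_8), S(h_7,h_8)) all reduce to 0 modulo the current basis, so we have a Gröbner basis.
Inter-reduce: drop elements whose leading term is divisible by another's, tail-reduce, and make monic.
Reduced Gröbner basis: {x_1 - 2, x_2 - 1}.
Label its elements g_1 = x_1 - 2, g_2 = x_2 - 1.

Reduce p = 7*x_1 - 21 modulo G:
  leading term x_1: subtract (7)·g_1 from 7*x_1 - 21 → -7
  leading term 1: no divisor's leading term divides it; move -7 to the remainder.
  normal form = -7.
The normal form is nonzero, so p ∉ I. Since p minus its normal form lies in I, I + (p) = I + (r) where r = -7; decide whether this ideal is the whole ring.
Here r = -7 is a nonzero constant, hence a unit: 1 ∈ I + (p), the Gröbner basis of I + (p) is {1}, and the enlarged system has no common solution — adjoining p is inconsistent.

Adjoining 7*x_1 - 21 makes the ideal the whole ring: the system is inconsistent.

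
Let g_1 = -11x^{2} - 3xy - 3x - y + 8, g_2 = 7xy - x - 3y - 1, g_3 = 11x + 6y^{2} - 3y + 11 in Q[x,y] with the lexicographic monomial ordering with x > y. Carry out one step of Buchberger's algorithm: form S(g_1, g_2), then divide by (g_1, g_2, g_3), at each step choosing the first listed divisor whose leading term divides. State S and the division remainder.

lcm(LM(g_1), LM(g_2)) = x^{2}y.
S = (lcm/LT(g_1))·g_1 − (lcm/LT(g_2))·g_2 = \tfrac{1}{7}x^{2} + \tfrac{3}{11}xy^{2} + \tfrac{54}{77}xy + \tfrac{1}{7}x + \tfrac{1}{11}y^{2} - \tfrac{8}{11}y.
Reduce S modulo (g_1, g_2, g_3) in that order:
  leading term x^{2}: subtract (-\tfrac{1}{77})·g_1 from \tfrac{1}{7}x^{2} + \tfrac{3}{11}xy^{2} + \tfrac{54}{77}xy + \tfrac{1}{7}x + \tfrac{1}{11}y^{2} - \tfrac{8}{11}y → \tfrac{3}{11}xy^{2} + \tfrac{51}{77}xy + \tfrac{8}{77}x + \tfrac{1}{11}y^{2} - \tfrac{57}{77}y + \tfrac{8}{77}
  leading term xy^{2}: subtract (\tfrac{3}{77}y)·g_2 from \tfrac{3}{11}xy^{2} + \tfrac{51}{77}xy + \tfrac{8}{77}x + \tfrac{1}{11}y^{2} - \tfrac{57}{77}y + \tfrac{8}{77} → \tfrac{54}{77}xy + \tfrac{8}{77}x + \tfrac{16}{77}y^{2} - \tfrac{54}{77}y + \tfrac{8}{77}
  leading term xy: subtract (\tfrac{54}{539})·g_2 from \tfrac{54}{77}xy + \tfrac{8}{77}x + \tfrac{16}{77}y^{2} - \tfrac{54}{77}y + \tfrac{8}{77} → \tfrac{10}{49}x + \tfrac{16}{77}y^{2} - \tfrac{216}{539}y + \tfrac{10}{49}
  leading term x: subtract (\tfrac{10}{539})·g_3 from \tfrac{10}{49}x + \tfrac{16}{77}y^{2} - \tfrac{216}{539}y + \tfrac{10}{49} → \tfrac{52}{539}y^{2} - \tfrac{186}{539}y
  leading term y^{2}: no divisor's leading term divides it; move \tfrac{52}{539}y^{2} to the remainder.
  leading term y: no divisor's leading term divides it; move -\tfrac{186}{539}y to the remainder.
The remainder \tfrac{52}{539}y^{2} - \tfrac{186}{539}y is nonzero, so it would be added as the next basis element.

S(g_1, g_2) = \tfrac{1}{7}x^{2} + \tfrac{3}{11}xy^{2} + \tfrac{54}{77}xy + \tfrac{1}{7}x + \tfrac{1}{11}y^{2} - \tfrac{8}{11}y; remainder on division = \tfrac{52}{539}y^{2} - \tfrac{186}{539}y.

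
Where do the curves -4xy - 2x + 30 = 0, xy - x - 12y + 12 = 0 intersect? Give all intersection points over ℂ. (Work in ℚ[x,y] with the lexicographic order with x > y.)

{(12, 1/8), (5, 1)}

Compute a lex Gröbner basis by Buchberger's algorithm.
f_1 = -4xy - 2x + 30, LT = xy.
f_2 = xy - x - 12y + 12, LT = xy.

S(f_1,f_2): lcm = xy. S = 3/2x + 12y - 39/2.
  leading term x: no divisor's leading term divides it; move 3/2x to the remainder.
  leading term y: no divisor's leading term divides it; move 12y to the remainder.
  leading term 1: no divisor's leading term divides it; move -39/2 to the remainder.
  remainder 3/2x + 12y - 39/2 ≠ 0; add h_3 = 3/2x + 12y - 39/2 to the basis.

S(f_1,h_3): lcm = xy. S = ½x - 8y² + 13y - 15/2.
  leading term x: subtract (⅓)·h_3 from ½x - 8y² + 13y - 15/2 → -8y² + 9y - 1
  leading term y²: no divisor's leading term divides it; move -8y² to the remainder.
  leading term y: no divisor's leading term divides it; move 9y to the remainder.
  leading term 1: no divisor's leading term divides it; move -1 to the remainder.
  remainder -8y² + 9y - 1 ≠ 0; add h_4 = -8y² + 9y - 1 to the basis.

The other S-polynomials (S(f_2,h_3), S(f_1,h_4), S(f_2,h_4), S(h_3,h_4)) all reduce to 0 modulo the current basis, so we have a Gröbner basis.
Inter-reduce: drop elements whose leading term is divisible by another's, tail-reduce, and make monic.
Reduced Gröbner basis: {x + 8y - 13, y² - 9/8y + ⅛}.

From the last basis element, y² - 9/8y + ⅛ = 0, so y takes values in {1/8, 1}. Each choice, substituted upward through the basis, yields the corresponding point(s) of the solution set.
  y = 1/8: the earlier basis element becomes x - 12 = 0, giving x = 12 — point (12, 1/8).
  y = 1: the earlier basis element becomes x - 5 = 0, giving x = 5 — point (5, 1).
Zero-dimensionality of the ideal guarantees finitely many solutions over ℂ.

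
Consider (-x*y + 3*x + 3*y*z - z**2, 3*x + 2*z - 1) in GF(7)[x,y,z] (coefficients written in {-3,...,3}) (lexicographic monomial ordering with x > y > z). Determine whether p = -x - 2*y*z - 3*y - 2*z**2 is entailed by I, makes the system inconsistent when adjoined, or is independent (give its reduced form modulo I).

First compute the reduced Gröbner basis of I by Buchberger's algorithm.
f_1 = -x*y + 3*x + 3*y*z - z**2, LT = x*y.
f_2 = 3*x + 2*z - 1, LT = x.

S(f_1,f_2): lcm = x*y. S = -3*x + y*z - 2*y + z**2.
  leading term x: subtract (-1)·f_2 from -3*x + y*z - 2*y + z**2 → y*z - 2*y + z**2 + 2*z - 1
  leading term y*z: no divisor's leading term divides it; move y*z to the remainder.
  leading term y: no divisor's leading term divides it; move -2*y to the remainder.
  leading term z**2: no divisor's leading term divides it; move z**2 to the remainder.
  leading term z: no divisor's leading term divides it; move 2*z to the remainder.
  leading term 1: no divisor's leading term divides it; move -1 to the remainder.
  remainder y*z - 2*y + z**2 + 2*z - 1 ≠ 0; add h_3 = y*z - 2*y + z**2 + 2*z - 1 to the basis.

S(f_1,h_3): lcm = x*y*z. S = 2*x*y - x*z**2 + 2*x*z + x - 3*y*z**2 + z**3.
  leading term x*y: subtract (-2)·f_1 from 2*x*y - x*z**2 + 2*x*z + x - 3*y*z**2 + z**3 → -x*z**2 + 2*x*z - 3*y*z**2 - y*z + z**3 - 2*z**2
  leading term x*z**2: subtract (2*z**2)·f_2 from -x*z**2 + 2*x*z - 3*y*z**2 - y*z + z**3 - 2*z**2 → 2*x*z - 3*y*z**2 - y*z - 3*z**3
  leading term x*z: subtract (3*z)·f_2 from 2*x*z - 3*y*z**2 - y*z - 3*z**3 → -3*y*z**2 - y*z - 3*z**3 + z**2 + 3*z
  leading term y*z**2: subtract (-3*z)·h_3 from -3*y*z**2 - y*z - 3*z**3 + z**2 + 3*z → 0
  remainder 0.

S(f_2,h_3): leading monomials are coprime, so the S-polynomial reduces to 0 (Buchberger's first criterion).
Every S-polynomial of the final basis reduces to 0, so we have a Gröbner basis.
Inter-reduce: drop elements whose leading term is divisible by another's, tail-reduce, and make monic.
Reduced Gröbner basis: {x + 3*z + 2, y*z - 2*y + z**2 + 2*z - 1}.
Label its elements g_1 = x + 3*z + 2, g_2 = y*z - 2*y + z**2 + 2*z - 1.

Reduce p = -x - 2*y*z - 3*y - 2*z**2 modulo G:
  leading term x: subtract (-1)·g_1 from -x - 2*y*z - 3*y - 2*z**2 → -2*y*z - 3*y - 2*z**2 + 3*z + 2
  leading term y*z: subtract (-2)·g_2 from -2*y*z - 3*y - 2*z**2 + 3*z + 2 → 0
  normal form = 0.
Since the normal form is 0, p ∈ I.

-x - 2*y*z - 3*y - 2*z**2 lies in I (it reduces to 0).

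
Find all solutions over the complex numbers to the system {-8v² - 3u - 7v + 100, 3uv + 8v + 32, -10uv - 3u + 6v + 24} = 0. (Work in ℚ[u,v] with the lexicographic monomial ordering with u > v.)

Compute a lex Gröbner basis by Buchberger's algorithm.
f_1 = -3u - 8v² - 7v + 100, LT = u.
f_2 = 3uv + 8v + 32, LT = uv.
f_3 = -10uv - 3u + 6v + 24, LT = uv.

S(f_1,f_2): lcm = uv. S = 8/3v³ + 7/3v² - 36v - 32/3.
  leading term v³: no divisor's leading term divides it; move 8/3v³ to the remainder.
  leading term v²: no divisor's leading term divides it; move 7/3v² to the remainder.
  leading term v: no divisor's leading term divides it; move -36v to the remainder.
  leading term 1: no divisor's leading term divides it; move -32/3 to the remainder.
  remainder 8/3v³ + 7/3v² - 36v - 32/3 ≠ 0; add h_4 = 8/3v³ + 7/3v² - 36v - 32/3 to the basis.

S(f_1,f_3): lcm = uv. S = -3/10u + 8/3v³ + 7/3v² - 491/15v + 12/5.
  leading term u: subtract (1/10)·f_1 from -3/10u + 8/3v³ + 7/3v² - 491/15v + 12/5 → 8/3v³ + 47/15v² - 961/30v - 38/5
  leading term v³: subtract (1)·h_4 from 8/3v³ + 47/15v² - 961/30v - 38/5 → ⅘v² + 119/30v + 46/15
  leading term v²: no divisor's leading term divides it; move ⅘v² to the remainder.
  leading term v: no divisor's leading term divides it; move 119/30v to the remainder.
  leading term 1: no divisor's leading term divides it; move 46/15 to the remainder.
  remainder ⅘v² + 119/30v + 46/15 ≠ 0; add h_5 = ⅘v² + 119/30v + 46/15 to the basis.

S(f_2,f_3): lcm = uv. S = -3/10u + 49/15v + 196/15.
  leading term u: subtract (1/10)·f_1 from -3/10u + 49/15v + 196/15 → ⅘v² + 119/30v + 46/15
  leading term v²: subtract (1)·h_5 from ⅘v² + 119/30v + 46/15 → 0
  remainder 0.

S(f_1,h_4): leading monomials are coprime, so the S-polynomial reduces to 0 (Buchberger's first criterion).
S(f_2,h_4): lcm = uv³. S = -⅞uv² + 27/2uv + 4u + 8/3v³ + 32/3v².
  leading term uv²: subtract (7/24v²)·f_1 from -⅞uv² + 27/2uv + 4u + 8/3v³ + 32/3v² → 27/2uv + 4u + 7/3v⁴ + 113/24v³ - 37/2v²
  leading term uv: subtract (-9/2v)·f_1 from 27/2uv + 4u + 7/3v⁴ + 113/24v³ - 37/2v² → 4u + 7/3v⁴ - 751/24v³ - 50v² + 450v
  leading term u: subtract (-4/3)·f_1 from 4u + 7/3v⁴ - 751/24v³ - 50v² + 450v → 7/3v⁴ - 751/24v³ - 182/3v² + 1322/3v + 400/3
  leading term v⁴: subtract (⅞v)·h_4 from 7/3v⁴ - 751/24v³ - 182/3v² + 1322/3v + 400/3 → -100/3v³ - 175/6v² + 450v + 400/3
  leading term v³: subtract (-25/2)·h_4 from -100/3v³ - 175/6v² + 450v + 400/3 → 0
  remainder 0.

S(f_3,h_4): lcm = uv³. S = -23/40uv² + 27/2uv + 4u - ⅗v³ - 12/5v².
  leading term uv²: subtract (23/120v²)·f_1 from -23/40uv² + 27/2uv + 4u - ⅗v³ - 12/5v² → 27/2uv + 4u + 23/15v⁴ + 89/120v³ - 647/30v²
  leading term uv: subtract (-9/2v)·f_1 from 27/2uv + 4u + 23/15v⁴ + 89/120v³ - 647/30v² → 4u + 23/15v⁴ - 4231/120v³ - 796/15v² + 450v
  leading term u: subtract (-4/3)·f_1 from 4u + 23/15v⁴ - 4231/120v³ - 796/15v² + 450v → 23/15v⁴ - 4231/120v³ - 956/15v² + 1322/3v + 400/3
  leading term v⁴: subtract (23/40v)·h_4 from 23/15v⁴ - 4231/120v³ - 956/15v² + 1322/3v + 400/3 → -183/5v³ - 1291/30v² + 2234/5v + 400/3
  leading term v³: subtract (-549/40)·h_4 from -183/5v³ - 1291/30v² + 2234/5v + 400/3 → -1321/120v² - 473/10v - 196/15
  leading term v²: subtract (-1321/96)·h_5 from -1321/120v² - 473/10v - 196/15 → 4195/576v + 4195/144
  leading term v: no divisor's leading term divides it; move 4195/576v to the remainder.
  leading term 1: no divisor's leading term divides it; move 4195/144 to the remainder.
  remainder 4195/576v + 4195/144 ≠ 0; add h_6 = 4195/576v + 4195/144 to the basis.

S(f_1,h_5): leading monomials are coprime, so the S-polynomial reduces to 0 (Buchberger's first criterion).
S(f_2,h_5): lcm = uv². S = -119/24uv - 23/6u + 8/3v² + 32/3v.
  leading term uv: subtract (119/72v)·f_1 from -119/24uv - 23/6u + 8/3v² + 32/3v → -23/6u + 119/9v³ + 1025/72v² - 2783/18v
  leading term u: subtract (23/18)·f_1 from -23/6u + 119/9v³ + 1025/72v² - 2783/18v → 119/9v³ + 587/24v² - 437/3v - 1150/9
  leading term v³: subtract (119/24)·h_4 from 119/9v³ + 587/24v² - 437/3v - 1150/9 → 116/9v² + 197/6v - 674/9
  leading term v²: subtract (145/9)·h_5 from 116/9v² + 197/6v - 674/9 → -839/27v - 3356/27
  leading term v: subtract (-64/15)·h_6 from -839/27v - 3356/27 → 0
  remainder 0.

S(f_3,h_5): lcm = uv². S = -559/120uv - 23/6u - ⅗v² - 12/5v.
  leading term uv: subtract (559/360v)·f_1 from -559/120uv - 23/6u - ⅗v² - 12/5v → -23/6u + 559/45v³ + 3697/360v² - 14191/90v
  leading term u: subtract (23/18)·f_1 from -23/6u + 559/45v³ + 3697/360v² - 14191/90v → 559/45v³ + 2459/120v² - 2231/15v - 1150/9
  leading term v³: subtract (559/120)·h_4 from 559/45v³ + 2459/120v² - 2231/15v - 1150/9 → 433/45v² + 569/30v - 3514/45
  leading term v²: subtract (433/36)·h_5 from 433/45v² + 569/30v - 3514/45 → -31043/1080v - 31043/270
  leading term v: subtract (-296/75)·h_6 from -31043/1080v - 31043/270 → 0
  remainder 0.

S(h_4,h_5): lcm = v³. S = -49/12v² - 52/3v - 4.
  leading term v²: subtract (-245/48)·h_5 from -49/12v² - 52/3v - 4 → 839/288v + 839/72
  leading term v: subtract (⅖)·h_6 from 839/288v + 839/72 → 0
  remainder 0.

S(f_1,h_6): leading monomials are coprime, so the S-polynomial reduces to 0 (Buchberger's first criterion).
S(f_2,h_6): lcm = uv. S = -4u + 8/3v + 32/3.
  leading term u: subtract (4/3)·f_1 from -4u + 8/3v + 32/3 → 32/3v² + 12v - 368/3
  leading term v²: subtract (40/3)·h_5 from 32/3v² + 12v - 368/3 → -368/9v - 1472/9
  leading term v: subtract (-23552/4195)·h_6 from -368/9v - 1472/9 → 0
  remainder 0.

S(f_3,h_6): lcm = uv. S = -37/10u - ⅗v - 12/5.
  leading term u: subtract (37/30)·f_1 from -37/10u - ⅗v - 12/5 → 148/15v² + 241/30v - 1886/15
  leading term v²: subtract (37/3)·h_5 from 148/15v² + 241/30v - 1886/15 → -368/9v - 1472/9
  leading term v: subtract (-23552/4195)·h_6 from -368/9v - 1472/9 → 0
  remainder 0.

S(h_4,h_6): lcm = v³. S = -25/8v² - 27/2v - 4.
  leading term v²: subtract (-125/32)·h_5 from -25/8v² - 27/2v - 4 → 383/192v + 383/48
  leading term v: subtract (1149/4195)·h_6 from 383/192v + 383/48 → 0
  remainder 0.

S(h_5,h_6): lcm = v². S = 23/24v + 23/6.
  leading term v: subtract (552/4195)·h_6 from 23/24v + 23/6 → 0
  remainder 0.

Every S-polynomial of the final basis reduces to 0, so we have a Gröbner basis.
Inter-reduce: drop elements whose leading term is divisible by another's, tail-reduce, and make monic.
Reduced Gröbner basis: {u, v + 4}.

The lex basis is triangular: the last element involves only v. Solving v + 4 = 0 gives v ∈ {-4}; substituting each value into the earlier elements determines the remaining variables.
  v = -4: the earlier basis element becomes u = 0, giving u = 0 — point (0, -4).
Check: every point annihilates each of the original generators.

{(0, -4)}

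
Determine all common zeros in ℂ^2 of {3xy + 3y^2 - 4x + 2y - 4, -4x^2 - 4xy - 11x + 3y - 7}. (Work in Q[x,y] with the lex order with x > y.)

Compute a lex Gröbner basis by Buchberger's algorithm.
f_1 = 3xy - 4x + 3y^2 + 2y - 4, LT = xy.
f_2 = -4x^2 - 4xy - 11x + 3y - 7, LT = x^2.

S(f_1,f_2): lcm = x^2y. S = -4/3x^2 - 25/12xy - 4/3x + 3/4y^2 - 7/4y.
  reduce S modulo (f_1, f_2):
  remainder 4/3x + 3/2y^2 - 9/4y + 4/3 ≠ 0; add h_3 = 4/3x + 3/2y^2 - 9/4y + 4/3 to the basis.

S(f_1,h_3): lcm = xy. S = -4/3x - 9/8y^3 + 43/16y^2 - 1/3y - 4/3.
  reduce S modulo (f_1, f_2, h_3):
  remainder -9/8y^3 + 67/16y^2 - 31/12y ≠ 0; add h_4 = -9/8y^3 + 67/16y^2 - 31/12y to the basis.

The other S-polynomials (S(f_2,h_3), S(f_1,h_4), S(f_2,h_4), S(h_3,h_4)) all reduce to 0 modulo the current basis, so we have a Gröbner basis.
Inter-reduce: drop elements whose leading term is divisible by another's, tail-reduce, and make monic.
Reduced Gröbner basis: {x + 9/8y^2 - 27/16y + 1, y^3 - 67/18y^2 + 62/27y}.

From the last basis element, y^3 - 67/18y^2 + 62/27y = 0, so y takes values in {0, 67/36 - sqrt(1513)/36, sqrt(1513)/36 + 67/36}. Each choice, substituted upward through the basis, yields the corresponding point(s) of the solution set.
  y = 0: the earlier basis element becomes x + 1 = 0, giving x = -1 — point (-1, 0).
  y = 67/36 - sqrt(1513)/36: the earlier basis element becomes x - 5*sqrt(1513)/72 + 221/72 = 0, giving x = -221/72 + 5*sqrt(1513)/72 — point (-221/72 + 5*sqrt(1513)/72, 67/36 - sqrt(1513)/36).
  y = sqrt(1513)/36 + 67/36: the earlier basis element becomes x + 5*sqrt(1513)/72 + 221/72 = 0, giving x = -221/72 - 5*sqrt(1513)/72 — point (-221/72 - 5*sqrt(1513)/72, sqrt(1513)/36 + 67/36).

{(-1, 0), (-221/72 + 5*sqrt(1513)/72, 67/36 - sqrt(1513)/36), (-221/72 - 5*sqrt(1513)/72, sqrt(1513)/36 + 67/36)}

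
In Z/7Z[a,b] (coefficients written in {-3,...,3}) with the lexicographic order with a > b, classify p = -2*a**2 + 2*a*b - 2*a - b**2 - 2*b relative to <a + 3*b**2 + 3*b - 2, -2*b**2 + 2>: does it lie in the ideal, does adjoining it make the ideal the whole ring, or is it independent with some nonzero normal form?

-2*a**2 + 2*a*b - 2*a - b**2 - 2*b is independent of I; its normal form modulo I is -3*b + 3.

First compute the reduced Gröbner basis of I by Buchberger's algorithm.
f_1 = a + 3*b**2 + 3*b - 2, LT = a.
f_2 = -2*b**2 + 2, LT = b**2.

The S-polynomials (S(f_1,f_2)) all reduce to 0 modulo the current basis, so we have a Gröbner basis.
Inter-reduce: drop elements whose leading term is divisible by another's, tail-reduce, and make monic.
Reduced Gröbner basis: {a + 3*b + 1, b**2 - 1}.
Label its elements g_1 = a + 3*b + 1, g_2 = b**2 - 1.

Reduce p = -2*a**2 + 2*a*b - 2*a - b**2 - 2*b modulo G:
  leading term a**2: subtract (-2*a)·g_1 from -2*a**2 + 2*a*b - 2*a - b**2 - 2*b → a*b - b**2 - 2*b
  leading term a*b: subtract (b)·g_1 from a*b - b**2 - 2*b → 3*b**2 - 3*b
  leading term b**2: subtract (3)·g_2 from 3*b**2 - 3*b → -3*b + 3
  leading term b: no divisor's leading term divides it; move -3*b to the remainder.
  leading term 1: no divisor's leading term divides it; move 3 to the remainder.
  normal form = -3*b + 3.
The normal form is nonzero, so p ∉ I. Since p minus its normal form lies in I, I + (p) = I + (r) where r = -3*b + 3; decide whether this ideal is the whole ring.
Run Buchberger on G together with r (pairs among the g_i already reduce to 0 since G is a Gröbner basis):
g_1 = a + 3*b + 1, LT = a.
g_2 = b**2 - 1, LT = b**2.
r = -3*b + 3, LT = b.

The S-polynomials (S(g_1,g_2), S(g_1,r), S(g_2,r)) all reduce to 0 modulo the current basis, so we have a Gröbner basis.
Inter-reduce: drop elements whose leading term is divisible by another's, tail-reduce, and make monic.
Reduced Gröbner basis: {a - 3, b - 1}.
The reduced Gröbner basis of I + (p) is {a - 3, b - 1} ≠ {1}, a proper ideal, so the enlarged system stays consistent: p is independent of I, with normal form -3*b + 3.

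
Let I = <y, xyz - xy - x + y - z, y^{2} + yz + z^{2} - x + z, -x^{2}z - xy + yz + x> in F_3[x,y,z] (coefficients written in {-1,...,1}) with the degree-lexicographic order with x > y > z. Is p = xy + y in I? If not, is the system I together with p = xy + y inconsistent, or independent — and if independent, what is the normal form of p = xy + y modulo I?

xy + y lies in I (it reduces to 0).

First compute the reduced Gröbner basis of I by Buchberger's algorithm.
f_1 = y, LT = y.
f_2 = xyz - xy - x + y - z, LT = xyz.
f_3 = y^{2} + yz + z^{2} - x + z, LT = y^{2}.
f_4 = -x^{2}z - xy + yz + x, LT = x^{2}z.

S(f_1,f_2): lcm = xyz. S = xy + x - y + z.
  reduce S modulo (f_1, f_2, f_3, f_4):
  remainder x + z ≠ 0; add h_5 = x + z to the basis.

S(f_1,f_3): lcm = y^{2}. S = -yz - z^{2} + x - z.
  reduce S modulo (f_1, f_2, f_3, f_4, h_5):
  remainder -z^{2} + z ≠ 0; add h_6 = -z^{2} + z to the basis.

S(f_2,f_3): lcm = xy^{2}z. S = -xyz^{2} - xz^{3} + x^{2}z - xy^{2} - xz^{2} - xy + y^{2} - yz.
  reduce S modulo (f_1, f_2, f_3, f_4, h_5, h_6):
  remainder z ≠ 0; add h_7 = z to the basis.

The other S-polynomials (S(f_1,f_4), S(f_2,f_4), S(f_3,f_4), S(f_1,h_5), S(f_2,h_5), S(f_3,h_5), S(f_4,h_5), S(f_1,h_6), S(f_2,h_6), S(f_3,h_6), S(f_4,h_6), S(h_5,h_6), S(f_1,h_7), S(f_2,h_7), S(f_3,h_7), S(f_4,h_7), S(h_5,h_7), S(h_6,h_7)) all reduce to 0 modulo the current basis, so we have a Gröbner basis.
Inter-reduce: drop elements whose leading term is divisible by another's, tail-reduce, and make monic.
Reduced Gröbner basis: {x, y, z}.
Label its elements g_1 = x, g_2 = y, g_3 = z.

Reduce p = xy + y modulo G:
  leading term xy: subtract (y)·g_1 from xy + y → y
  leading term y: subtract (1)·g_2 from y → 0
  normal form = 0.
Since the normal form is 0, p ∈ I.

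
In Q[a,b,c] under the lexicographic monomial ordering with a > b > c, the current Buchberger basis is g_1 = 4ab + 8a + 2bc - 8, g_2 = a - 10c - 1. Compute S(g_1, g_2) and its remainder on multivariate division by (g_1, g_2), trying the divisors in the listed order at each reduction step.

S(g_1, g_2) = 2a + 21/2bc + b - 2; remainder on division = 21/2bc + b + 20c.

lcm(LM(g_1), LM(g_2)) = ab.
S = (lcm/LT(g_1))·g_1 − (lcm/LT(g_2))·g_2 = 2a + 21/2bc + b - 2.
Reduce S modulo (g_1, g_2) in that order:
  leading term a: subtract (2)·g_2 from 2a + 21/2bc + b - 2 → 21/2bc + b + 20c
  leading term bc: no divisor's leading term divides it; move 21/2bc to the remainder.
  leading term b: no divisor's leading term divides it; move b to the remainder.
  leading term c: no divisor's leading term divides it; move 20c to the remainder.
The remainder 21/2bc + b + 20c is nonzero, so it would be added as the next basis element.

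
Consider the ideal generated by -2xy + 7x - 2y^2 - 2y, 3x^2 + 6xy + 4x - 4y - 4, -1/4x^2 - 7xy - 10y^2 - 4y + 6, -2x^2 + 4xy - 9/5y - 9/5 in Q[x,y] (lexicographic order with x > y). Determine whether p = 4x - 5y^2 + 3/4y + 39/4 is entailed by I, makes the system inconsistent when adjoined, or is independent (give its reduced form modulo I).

Adjoining 4x - 5y^2 + 3/4y + 39/4 makes the ideal the whole ring: the system is inconsistent.

First compute the reduced Gröbner basis of I by Buchberger's algorithm.
f_1 = -2xy + 7x - 2y^2 - 2y, LT = xy.
f_2 = 3x^2 + 6xy + 4x - 4y - 4, LT = x^2.
f_3 = -1/4x^2 - 7xy - 10y^2 - 4y + 6, LT = x^2.
f_4 = -2x^2 + 4xy - 9/5y - 9/5, LT = x^2.

S(f_1,f_2): lcm = x^2y. S = -7/2x^2 - xy^2 - 1/3xy + 4/3y^2 + 4/3y.
  leading term x^2: subtract (-7/6)·f_2 from -7/2x^2 - xy^2 - 1/3xy + 4/3y^2 + 4/3y → -xy^2 + 20/3xy + 14/3x + 4/3y^2 - 10/3y - 14/3
  leading term xy^2: subtract (1/2y)·f_1 from -xy^2 + 20/3xy + 14/3x + 4/3y^2 - 10/3y - 14/3 → 19/6xy + 14/3x + y^3 + 7/3y^2 - 10/3y - 14/3
  leading term xy: subtract (-19/12)·f_1 from 19/6xy + 14/3x + y^3 + 7/3y^2 - 10/3y - 14/3 → 63/4x + y^3 - 5/6y^2 - 13/2y - 14/3
  leading term x: no divisor's leading term divides it; move 63/4x to the remainder.
  leading term y^3: no divisor's leading term divides it; move y^3 to the remainder.
  leading term y^2: no divisor's leading term divides it; move -5/6y^2 to the remainder.
  leading term y: no divisor's leading term divides it; move -13/2y to the remainder.
  leading term 1: no divisor's leading term divides it; move -14/3 to the remainder.
  remainder 63/4x + y^3 - 5/6y^2 - 13/2y - 14/3 ≠ 0; add h_5 = 63/4x + y^3 - 5/6y^2 - 13/2y - 14/3 to the basis.

S(f_1,f_3): lcm = x^2y. S = -7/2x^2 - 27xy^2 + xy - 40y^3 - 16y^2 + 24y.
  leading term x^2: subtract (-7/6)·f_2 from -7/2x^2 - 27xy^2 + xy - 40y^3 - 16y^2 + 24y → -27xy^2 + 8xy + 14/3x - 40y^3 - 16y^2 + 58/3y - 14/3
  leading term xy^2: subtract (27/2y)·f_1 from -27xy^2 + 8xy + 14/3x - 40y^3 - 16y^2 + 58/3y - 14/3 → -173/2xy + 14/3x - 13y^3 + 11y^2 + 58/3y - 14/3
  leading term xy: subtract (173/4)·f_1 from -173/2xy + 14/3x - 13y^3 + 11y^2 + 58/3y - 14/3 → -3577/12x - 13y^3 + 195/2y^2 + 635/6y - 14/3
  leading term x: subtract (-511/27)·h_5 from -3577/12x - 13y^3 + 195/2y^2 + 635/6y - 14/3 → 160/27y^3 + 6620/81y^2 - 464/27y - 7532/81
  leading term y^3: no divisor's leading term divides it; move 160/27y^3 to the remainder.
  leading term y^2: no divisor's leading term divides it; move 6620/81y^2 to the remainder.
  leading term y: no divisor's leading term divides it; move -464/27y to the remainder.
  leading term 1: no divisor's leading term divides it; move -7532/81 to the remainder.
  remainder 160/27y^3 + 6620/81y^2 - 464/27y - 7532/81 ≠ 0; add h_6 = 160/27y^3 + 6620/81y^2 - 464/27y - 7532/81 to the basis.

S(f_1,f_4): lcm = x^2y. S = -7/2x^2 + 3xy^2 + xy - 9/10y^2 - 9/10y.
  leading term x^2: subtract (-7/6)·f_2 from -7/2x^2 + 3xy^2 + xy - 9/10y^2 - 9/10y → 3xy^2 + 8xy + 14/3x - 9/10y^2 - 167/30y - 14/3
  leading term xy^2: subtract (-3/2y)·f_1 from 3xy^2 + 8xy + 14/3x - 9/10y^2 - 167/30y - 14/3 → 37/2xy + 14/3x - 3y^3 - 39/10y^2 - 167/30y - 14/3
  leading term xy: subtract (-37/4)·f_1 from 37/2xy + 14/3x - 3y^3 - 39/10y^2 - 167/30y - 14/3 → 833/12x - 3y^3 - 112/5y^2 - 361/15y - 14/3
  leading term x: subtract (119/27)·h_5 from 833/12x - 3y^3 - 112/5y^2 - 361/15y - 14/3 → -200/27y^3 - 15169/810y^2 + 1237/270y + 1288/81
  leading term y^3: subtract (-5/4)·h_6 from -200/27y^3 - 15169/810y^2 + 1237/270y + 1288/81 → 2503/30y^2 - 169/10y - 301/3
  leading term y^2: no divisor's leading term divides it; move 2503/30y^2 to the remainder.
  leading term y: no divisor's leading term divides it; move -169/10y to the remainder.
  leading term 1: no divisor's leading term divides it; move -301/3 to the remainder.
  remainder 2503/30y^2 - 169/10y - 301/3 ≠ 0; add h_7 = 2503/30y^2 - 169/10y - 301/3 to the basis.

S(f_2,f_3): lcm = x^2. S = -26xy + 4/3x - 40y^2 - 52/3y + 68/3.
  leading term xy: subtract (13)·f_1 from -26xy + 4/3x - 40y^2 - 52/3y + 68/3 → -269/3x - 14y^2 + 26/3y + 68/3
  leading term x: subtract (-1076/189)·h_5 from -269/3x - 14y^2 + 26/3y + 68/3 → 1076/189y^3 - 10628/567y^2 - 5356/189y - 316/81
  leading term y^3: subtract (269/280)·h_6 from 1076/189y^3 - 10628/567y^2 - 5356/189y - 316/81 → -4085/42y^2 - 414/35y + 2563/30
  leading term y^2: subtract (-20425/17521)·h_7 from -4085/42y^2 - 414/35y + 2563/30 → -789187/25030y - 789187/25030
  leading term y: no divisor's leading term divides it; move -789187/25030y to the remainder.
  leading term 1: no divisor's leading term divides it; move -789187/25030 to the remainder.
  remainder -789187/25030y - 789187/25030 ≠ 0; add h_8 = -789187/25030y - 789187/25030 to the basis.

The other S-polynomials (S(f_2,f_4), S(f_3,f_4), S(f_1,h_5), S(f_2,h_5), S(f_3,h_5), S(f_4,h_5), S(f_1,h_6), S(f_2,h_6), S(f_3,h_6), S(f_4,h_6), S(h_5,h_6), S(f_1,h_7), S(f_2,h_7), S(f_3,h_7), S(f_4,h_7), S(h_5,h_7), S(h_6,h_7), S(f_1,h_8), S(f_2,h_8), S(f_3,h_8), S(f_4,h_8), S(h_5,h_8), S(h_6,h_8), S(h_7,h_8)) all reduce to 0 modulo the current basis, so we have a Gröbner basis.
Inter-reduce: drop elements whose leading term is divisible by another's, tail-reduce, and make monic.
Reduced Gröbner basis: {x, y + 1}.
Label its elements g_1 = x, g_2 = y + 1.

Reduce p = 4x - 5y^2 + 3/4y + 39/4 modulo G:
  leading term x: subtract (4)·g_1 from 4x - 5y^2 + 3/4y + 39/4 → -5y^2 + 3/4y + 39/4
  leading term y^2: subtract (-5y)·g_2 from -5y^2 + 3/4y + 39/4 → 23/4y + 39/4
  leading term y: subtract (23/4)·g_2 from 23/4y + 39/4 → 4
  leading term 1: no divisor's leading term divides it; move 4 to the remainder.
  normal form = 4.
The normal form is nonzero, so p ∉ I. Since p minus its normal form lies in I, I + (p) = I + (r) where r = 4; decide whether this ideal is the whole ring.
Here r = 4 is a nonzero constant, hence a unit: 1 ∈ I + (p), the Gröbner basis of I + (p) is {1}, and the enlarged system has no common solution — adjoining p is inconsistent.

Ideal membership is decidable via reduction modulo a Gröbner basis.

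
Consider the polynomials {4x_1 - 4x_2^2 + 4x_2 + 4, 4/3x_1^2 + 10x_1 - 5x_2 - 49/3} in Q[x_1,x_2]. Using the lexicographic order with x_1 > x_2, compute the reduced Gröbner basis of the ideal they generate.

G = {x_1 - x_2^2 + x_2 + 1, x_2^4 - 2x_2^3 + 13/2x_2^2 - 37/4x_2 - 75/4}

f_1 = 4x_1 - 4x_2^2 + 4x_2 + 4, LT = x_1.
f_2 = 4/3x_1^2 + 10x_1 - 5x_2 - 49/3, LT = x_1^2.

S(f_1,f_2): lcm = x_1^2. S = -x_1x_2^2 + x_1x_2 - 13/2x_1 + 15/4x_2 + 49/4.
  leading term x_1x_2^2: subtract (-1/4x_2^2)·f_1 from -x_1x_2^2 + x_1x_2 - 13/2x_1 + 15/4x_2 + 49/4 → x_1x_2 - 13/2x_1 - x_2^4 + x_2^3 + x_2^2 + 15/4x_2 + 49/4
  leading term x_1x_2: subtract (1/4x_2)·f_1 from x_1x_2 - 13/2x_1 - x_2^4 + x_2^3 + x_2^2 + 15/4x_2 + 49/4 → -13/2x_1 - x_2^4 + 2x_2^3 + 11/4x_2 + 49/4
  leading term x_1: subtract (-13/8)·f_1 from -13/2x_1 - x_2^4 + 2x_2^3 + 11/4x_2 + 49/4 → -x_2^4 + 2x_2^3 - 13/2x_2^2 + 37/4x_2 + 75/4
  leading term x_2^4: no divisor's leading term divides it; move -x_2^4 to the remainder.
  leading term x_2^3: no divisor's leading term divides it; move 2x_2^3 to the remainder.
  leading term x_2^2: no divisor's leading term divides it; move -13/2x_2^2 to the remainder.
  leading term x_2: no divisor's leading term divides it; move 37/4x_2 to the remainder.
  leading term 1: no divisor's leading term divides it; move 75/4 to the remainder.
  remainder -x_2^4 + 2x_2^3 - 13/2x_2^2 + 37/4x_2 + 75/4 ≠ 0; add g_3 = -x_2^4 + 2x_2^3 - 13/2x_2^2 + 37/4x_2 + 75/4 to the basis.

The other S-polynomials (S(f_1,g_3), S(f_2,g_3)) all reduce to 0 modulo the current basis, so we have a Gröbner basis.
Inter-reduce: drop elements whose leading term is divisible by another's, tail-reduce, and make monic.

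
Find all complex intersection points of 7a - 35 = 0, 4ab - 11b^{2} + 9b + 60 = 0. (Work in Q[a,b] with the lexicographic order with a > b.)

Compute a lex Gröbner basis by Buchberger's algorithm.
f_1 = 7a - 35, LT = a.
f_2 = 4ab - 11b^{2} + 9b + 60, LT = ab.

S(f_1,f_2): lcm = ab. S = \tfrac{11}{4}b^{2} - \tfrac{29}{4}b - 15.
  reduce S modulo (f_1, f_2):
  remainder \tfrac{11}{4}b^{2} - \tfrac{29}{4}b - 15 ≠ 0; add h_3 = \tfrac{11}{4}b^{2} - \tfrac{29}{4}b - 15 to the basis.

The other S-polynomials (S(f_1,h_3), S(f_2,h_3)) all reduce to 0 modulo the current basis, so we have a Gröbner basis.
Inter-reduce: drop elements whose leading term is divisible by another's, tail-reduce, and make monic.
Reduced Gröbner basis: {a - 5, b^{2} - \tfrac{29}{11}b - \tfrac{60}{11}}.

The lex basis is triangular: the last element involves only b. Solving b^{2} - \tfrac{29}{11}b - \tfrac{60}{11} = 0 gives b ∈ {-15/11, 4}; substituting each value into the earlier elements determines the remaining variables.
  b = -15/11: the earlier basis element becomes a - 5 = 0, giving a = 5 — point (5, -15/11).
  b = 4: the earlier basis element becomes a - 5 = 0, giving a = 5 — point (5, 4).
A lex Gröbner basis triangularizes the system, enabling back-substitution.

{(5, -15/11), (5, 4)}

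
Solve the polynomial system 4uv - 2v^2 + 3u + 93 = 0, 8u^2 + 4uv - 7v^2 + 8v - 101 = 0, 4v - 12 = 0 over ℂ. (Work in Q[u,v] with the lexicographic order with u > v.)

Compute a lex Gröbner basis by Buchberger's algorithm.
f_1 = 4uv + 3u - 2v^2 + 93, LT = uv.
f_2 = 8u^2 + 4uv - 7v^2 + 8v - 101, LT = u^2.
f_3 = 4v - 12, LT = v.

S(f_1,f_2): lcm = u^2v. S = 3/4u^2 - uv^2 + 93/4u + 7/8v^3 - v^2 + 101/8v.
  leading term u^2: subtract (3/32)·f_2 from 3/4u^2 - uv^2 + 93/4u + 7/8v^3 - v^2 + 101/8v → -uv^2 - 3/8uv + 93/4u + 7/8v^3 - 11/32v^2 + 95/8v + 303/32
  leading term uv^2: subtract (-1/4v)·f_1 from -uv^2 - 3/8uv + 93/4u + 7/8v^3 - 11/32v^2 + 95/8v + 303/32 → 3/8uv + 93/4u + 3/8v^3 - 11/32v^2 + 281/8v + 303/32
  leading term uv: subtract (3/32)·f_1 from 3/8uv + 93/4u + 3/8v^3 - 11/32v^2 + 281/8v + 303/32 → 735/32u + 3/8v^3 - 5/32v^2 + 281/8v + 3/4
  leading term u: no divisor's leading term divides it; move 735/32u to the remainder.
  leading term v^3: subtract (3/32v^2)·f_3 from 3/8v^3 - 5/32v^2 + 281/8v + 3/4 → 31/32v^2 + 281/8v + 3/4
  leading term v^2: subtract (31/128v)·f_3 from 31/32v^2 + 281/8v + 3/4 → 1217/32v + 3/4
  leading term v: subtract (1217/128)·f_3 from 1217/32v + 3/4 → 3675/32
  leading term 1: no divisor's leading term divides it; move 3675/32 to the remainder.
  remainder 735/32u + 3675/32 ≠ 0; add h_4 = 735/32u + 3675/32 to the basis.

The other S-polynomials (S(f_1,f_3), S(f_2,f_3), S(f_1,h_4), S(f_2,h_4), S(f_3,h_4)) all reduce to 0 modulo the current basis, so we have a Gröbner basis.
Inter-reduce: drop elements whose leading term is divisible by another's, tail-reduce, and make monic.
Reduced Gröbner basis: {u + 5, v - 3}.

From the last basis element, v - 3 = 0, so v takes values in {3}. Each choice, substituted upward through the basis, yields the corresponding point(s) of the solution set.
  v = 3: the earlier basis element becomes u + 5 = 0, giving u = -5 — point (-5, 3).
Substituting each solution back into the original system confirms all equations vanish.

{(-5, 3)}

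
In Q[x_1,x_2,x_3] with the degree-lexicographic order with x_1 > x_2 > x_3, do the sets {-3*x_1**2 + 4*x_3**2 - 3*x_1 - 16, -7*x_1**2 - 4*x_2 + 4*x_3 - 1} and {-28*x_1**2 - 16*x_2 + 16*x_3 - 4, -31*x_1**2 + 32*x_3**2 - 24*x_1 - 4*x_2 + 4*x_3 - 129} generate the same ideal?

Yes, the ideals are equal.

For a fixed monomial order, each ideal has a unique reduced Gröbner basis; comparing bases decides equality.
Buchberger on the first generating set:
f_1 = -3*x_1**2 + 4*x_3**2 - 3*x_1 - 16, LT = x_1**2.
f_2 = -7*x_1**2 - 4*x_2 + 4*x_3 - 1, LT = x_1**2.

S(f_1,f_2): lcm = x_1**2. S = -4/3*x_3**2 + x_1 - 4/7*x_2 + 4/7*x_3 + 109/21.
  leading term x_3**2: no divisor's leading term divides it; move -4/3*x_3**2 to the remainder.
  leading term x_1: no divisor's leading term divides it; move x_1 to the remainder.
  leading term x_2: no divisor's leading term divides it; move -4/7*x_2 to the remainder.
  leading term x_3: no divisor's leading term divides it; move 4/7*x_3 to the remainder.
  leading term 1: no divisor's leading term divides it; move 109/21 to the remainder.
  remainder -4/3*x_3**2 + x_1 - 4/7*x_2 + 4/7*x_3 + 109/21 ≠ 0; add g_3 = -4/3*x_3**2 + x_1 - 4/7*x_2 + 4/7*x_3 + 109/21 to the basis.

The other S-polynomials (S(f_1,g_3), S(f_2,g_3)) all reduce to 0 modulo the current basis, so we have a Gröbner basis.
Inter-reduce: drop elements whose leading term is divisible by another's, tail-reduce, and make monic.
Reduced Gröbner basis: {x_1**2 + 4/7*x_2 - 4/7*x_3 + 1/7, x_3**2 - 3/4*x_1 + 3/7*x_2 - 3/7*x_3 - 109/28}.

Buchberger on the second generating set:
h_1 = -28*x_1**2 - 16*x_2 + 16*x_3 - 4, LT = x_1**2.
h_2 = -31*x_1**2 + 32*x_3**2 - 24*x_1 - 4*x_2 + 4*x_3 - 129, LT = x_1**2.

S(h_1,h_2): lcm = x_1**2. S = 32/31*x_3**2 - 24/31*x_1 + 96/217*x_2 - 96/217*x_3 - 872/217.
  leading term x_3**2: no divisor's leading term divides it; move 32/31*x_3**2 to the remainder.
  leading term x_1: no divisor's leading term divides it; move -24/31*x_1 to the remainder.
  leading term x_2: no divisor's leading term divides it; move 96/217*x_2 to the remainder.
  leading term x_3: no divisor's leading term divides it; move -96/217*x_3 to the remainder.
  leading term 1: no divisor's leading term divides it; move -872/217 to the remainder.
  remainder 32/31*x_3**2 - 24/31*x_1 + 96/217*x_2 - 96/217*x_3 - 872/217 ≠ 0; add k_3 = 32/31*x_3**2 - 24/31*x_1 + 96/217*x_2 - 96/217*x_3 - 872/217 to the basis.

The other S-polynomials (S(h_1,k_3), S(h_2,k_3)) all reduce to 0 modulo the current basis, so we have a Gröbner basis.
Inter-reduce: drop elements whose leading term is divisible by another's, tail-reduce, and make monic.
Reduced Gröbner basis: {x_1**2 + 4/7*x_2 - 4/7*x_3 + 1/7, x_3**2 - 3/4*x_1 + 3/7*x_2 - 3/7*x_3 - 109/28}.

The two bases agree; hence the ideals are identical.
The choice of monomial ordering does not affect the verdict — as long as both bases are computed under the same ordering, their equality decides ideal equality.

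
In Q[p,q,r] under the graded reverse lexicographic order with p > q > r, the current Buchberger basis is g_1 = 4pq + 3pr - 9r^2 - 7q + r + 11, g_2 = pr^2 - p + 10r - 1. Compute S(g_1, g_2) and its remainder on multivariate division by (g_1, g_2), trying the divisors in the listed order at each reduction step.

lcm(LM(g_1), LM(g_2)) = pqr^2.
S = (lcm/LT(g_1))·g_1 − (lcm/LT(g_2))·g_2 = 3/4pr^3 - 9/4r^4 - 7/4qr^2 + 1/4r^3 + pq - 10qr + 11/4r^2 + q.
Reduce S modulo (g_1, g_2) in that order:
  leading term pr^3: subtract (3/4r)·g_2 from 3/4pr^3 - 9/4r^4 - 7/4qr^2 + 1/4r^3 + pq - 10qr + 11/4r^2 + q → -9/4r^4 - 7/4qr^2 + 1/4r^3 + pq + 3/4pr - 10qr - 19/4r^2 + q + 3/4r
  leading term r^4: no divisor's leading term divides it; move -9/4r^4 to the remainder.
  leading term qr^2: no divisor's leading term divides it; move -7/4qr^2 to the remainder.
  leading term r^3: no divisor's leading term divides it; move 1/4r^3 to the remainder.
  leading term pq: subtract (1/4)·g_1 from pq + 3/4pr - 10qr - 19/4r^2 + q + 3/4r → -10qr - 5/2r^2 + 11/4q + 1/2r - 11/4
  leading term qr: no divisor's leading term divides it; move -10qr to the remainder.
  leading term r^2: no divisor's leading term divides it; move -5/2r^2 to the remainder.
  leading term q: no divisor's leading term divides it; move 11/4q to the remainder.
  leading term r: no divisor's leading term divides it; move 1/2r to the remainder.
  leading term 1: no divisor's leading term divides it; move -11/4 to the remainder.
The remainder -9/4r^4 - 7/4qr^2 + 1/4r^3 - 10qr - 5/2r^2 + 11/4q + 1/2r - 11/4 is nonzero, so it would be added as the next basis element.

S(g_1, g_2) = 3/4pr^3 - 9/4r^4 - 7/4qr^2 + 1/4r^3 + pq - 10qr + 11/4r^2 + q; remainder on division = -9/4r^4 - 7/4qr^2 + 1/4r^3 - 10qr - 5/2r^2 + 11/4q + 1/2r - 11/4.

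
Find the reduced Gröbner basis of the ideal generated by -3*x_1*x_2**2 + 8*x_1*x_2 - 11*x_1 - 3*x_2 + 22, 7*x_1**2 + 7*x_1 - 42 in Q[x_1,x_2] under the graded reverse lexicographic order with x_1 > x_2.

f_1 = -3*x_1*x_2**2 + 8*x_1*x_2 - 11*x_1 - 3*x_2 + 22, LT = x_1*x_2**2.
f_2 = 7*x_1**2 + 7*x_1 - 42, LT = x_1**2.

S(f_1,f_2): lcm = x_1**2*x_2**2. S = -8/3*x_1**2*x_2 - x_1*x_2**2 + 11/3*x_1**2 + x_1*x_2 + 6*x_2**2 - 22/3*x_1.
  leading term x_1**2*x_2: subtract (-8/21*x_2)·f_2 from -8/3*x_1**2*x_2 - x_1*x_2**2 + 11/3*x_1**2 + x_1*x_2 + 6*x_2**2 - 22/3*x_1 → -x_1*x_2**2 + 11/3*x_1**2 + 11/3*x_1*x_2 + 6*x_2**2 - 22/3*x_1 - 16*x_2
  leading term x_1*x_2**2: subtract (1/3)·f_1 from -x_1*x_2**2 + 11/3*x_1**2 + 11/3*x_1*x_2 + 6*x_2**2 - 22/3*x_1 - 16*x_2 → 11/3*x_1**2 + x_1*x_2 + 6*x_2**2 - 11/3*x_1 - 15*x_2 - 22/3
  leading term x_1**2: subtract (11/21)·f_2 from 11/3*x_1**2 + x_1*x_2 + 6*x_2**2 - 11/3*x_1 - 15*x_2 - 22/3 → x_1*x_2 + 6*x_2**2 - 22/3*x_1 - 15*x_2 + 44/3
  leading term x_1*x_2: no divisor's leading term divides it; move x_1*x_2 to the remainder.
  leading term x_2**2: no divisor's leading term divides it; move 6*x_2**2 to the remainder.
  leading term x_1: no divisor's leading term divides it; move -22/3*x_1 to the remainder.
  leading term x_2: no divisor's leading term divides it; move -15*x_2 to the remainder.
  leading term 1: no divisor's leading term divides it; move 44/3 to the remainder.
  remainder x_1*x_2 + 6*x_2**2 - 22/3*x_1 - 15*x_2 + 44/3 ≠ 0; add g_3 = x_1*x_2 + 6*x_2**2 - 22/3*x_1 - 15*x_2 + 44/3 to the basis.

S(f_1,g_3): lcm = x_1*x_2**2. S = -6*x_2**3 + 14/3*x_1*x_2 + 15*x_2**2 + 11/3*x_1 - 41/3*x_2 - 22/3.
  leading term x_2**3: no divisor's leading term divides it; move -6*x_2**3 to the remainder.
  leading term x_1*x_2: subtract (14/3)·g_3 from 14/3*x_1*x_2 + 15*x_2**2 + 11/3*x_1 - 41/3*x_2 - 22/3 → -13*x_2**2 + 341/9*x_1 + 169/3*x_2 - 682/9
  leading term x_2**2: no divisor's leading term divides it; move -13*x_2**2 to the remainder.
  leading term x_1: no divisor's leading term divides it; move 341/9*x_1 to the remainder.
  leading term x_2: no divisor's leading term divides it; move 169/3*x_2 to the remainder.
  leading term 1: no divisor's leading term divides it; move -682/9 to the remainder.
  remainder -6*x_2**3 - 13*x_2**2 + 341/9*x_1 + 169/3*x_2 - 682/9 ≠ 0; add g_4 = -6*x_2**3 - 13*x_2**2 + 341/9*x_1 + 169/3*x_2 - 682/9 to the basis.

S(f_2,g_3): lcm = x_1**2*x_2. S = -6*x_1*x_2**2 + 22/3*x_1**2 + 16*x_1*x_2 - 44/3*x_1 - 6*x_2.
  leading term x_1*x_2**2: subtract (2)·f_1 from -6*x_1*x_2**2 + 22/3*x_1**2 + 16*x_1*x_2 - 44/3*x_1 - 6*x_2 → 22/3*x_1**2 + 22/3*x_1 - 44
  leading term x_1**2: subtract (22/21)·f_2 from 22/3*x_1**2 + 22/3*x_1 - 44 → 0
  remainder 0.

S(f_1,g_4): lcm = x_1*x_2**3. S = -29/6*x_1*x_2**2 + 341/54*x_1**2 + 235/18*x_1*x_2 + x_2**2 - 341/27*x_1 - 22/3*x_2.
  leading term x_1*x_2**2: subtract (29/18)·f_1 from -29/6*x_1*x_2**2 + 341/54*x_1**2 + 235/18*x_1*x_2 + x_2**2 - 341/27*x_1 - 22/3*x_2 → 341/54*x_1**2 + 1/6*x_1*x_2 + x_2**2 + 275/54*x_1 - 5/2*x_2 - 319/9
  leading term x_1**2: subtract (341/378)·f_2 from 341/54*x_1**2 + 1/6*x_1*x_2 + x_2**2 + 275/54*x_1 - 5/2*x_2 - 319/9 → 1/6*x_1*x_2 + x_2**2 - 11/9*x_1 - 5/2*x_2 + 22/9
  leading term x_1*x_2: subtract (1/6)·g_3 from 1/6*x_1*x_2 + x_2**2 - 11/9*x_1 - 5/2*x_2 + 22/9 → 0
  remainder 0.

S(f_2,g_4): leading monomials are coprime, so the S-polynomial reduces to 0 (Buchberger's first criterion).
S(g_3,g_4): lcm = x_1*x_2**3. S = 6*x_2**4 - 19/2*x_1*x_2**2 - 15*x_2**3 + 341/54*x_1**2 + 169/18*x_1*x_2 + 44/3*x_2**2 - 341/27*x_1.
  leading term x_2**4: subtract (-x_2)·g_4 from 6*x_2**4 - 19/2*x_1*x_2**2 - 15*x_2**3 + 341/54*x_1**2 + 169/18*x_1*x_2 + 44/3*x_2**2 - 341/27*x_1 → -19/2*x_1*x_2**2 - 28*x_2**3 + 341/54*x_1**2 + 851/18*x_1*x_2 + 71*x_2**2 - 341/27*x_1 - 682/9*x_2
  leading term x_1*x_2**2: subtract (19/6)·f_1 from -19/2*x_1*x_2**2 - 28*x_2**3 + 341/54*x_1**2 + 851/18*x_1*x_2 + 71*x_2**2 - 341/27*x_1 - 682/9*x_2 → -28*x_2**3 + 341/54*x_1**2 + 395/18*x_1*x_2 + 71*x_2**2 + 1199/54*x_1 - 1193/18*x_2 - 209/3
  leading term x_2**3: subtract (14/3)·g_4 from -28*x_2**3 + 341/54*x_1**2 + 395/18*x_1*x_2 + 71*x_2**2 + 1199/54*x_1 - 1193/18*x_2 - 209/3 → 341/54*x_1**2 + 395/18*x_1*x_2 + 395/3*x_2**2 - 2783/18*x_1 - 1975/6*x_2 + 7667/27
  leading term x_1**2: subtract (341/378)·f_2 from 341/54*x_1**2 + 395/18*x_1*x_2 + 395/3*x_2**2 - 2783/18*x_1 - 1975/6*x_2 + 7667/27 → 395/18*x_1*x_2 + 395/3*x_2**2 - 4345/27*x_1 - 1975/6*x_2 + 8690/27
  leading term x_1*x_2: subtract (395/18)·g_3 from 395/18*x_1*x_2 + 395/3*x_2**2 - 4345/27*x_1 - 1975/6*x_2 + 8690/27 → 0
  remainder 0.

Every S-polynomial of the final basis reduces to 0, so we have a Gröbner basis.
Inter-reduce: drop elements whose leading term is divisible by another's, tail-reduce, and make monic.

G = {x_2**3 + 13/6*x_2**2 - 341/54*x_1 - 169/18*x_2 + 341/27, x_1**2 + x_1 - 6, x_1*x_2 + 6*x_2**2 - 22/3*x_1 - 15*x_2 + 44/3}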